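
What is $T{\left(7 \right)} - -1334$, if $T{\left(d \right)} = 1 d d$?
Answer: $1383$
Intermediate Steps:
$T{\left(d \right)} = d^{2}$ ($T{\left(d \right)} = d d = d^{2}$)
$T{\left(7 \right)} - -1334 = 7^{2} - -1334 = 49 + 1334 = 1383$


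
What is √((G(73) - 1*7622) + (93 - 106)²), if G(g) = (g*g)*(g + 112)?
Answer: 2*√244603 ≈ 989.15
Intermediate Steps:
G(g) = g²*(112 + g)
√((G(73) - 1*7622) + (93 - 106)²) = √((73²*(112 + 73) - 1*7622) + (93 - 106)²) = √((5329*185 - 7622) + (-13)²) = √((985865 - 7622) + 169) = √(978243 + 169) = √978412 = 2*√244603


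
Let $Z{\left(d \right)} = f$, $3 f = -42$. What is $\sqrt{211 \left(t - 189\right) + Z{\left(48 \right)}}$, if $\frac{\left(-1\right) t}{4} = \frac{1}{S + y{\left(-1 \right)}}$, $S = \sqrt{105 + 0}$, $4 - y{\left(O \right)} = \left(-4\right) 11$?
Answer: $\frac{\sqrt{-1915708 - 39893 \sqrt{105}}}{\sqrt{48 + \sqrt{105}}} \approx 199.77 i$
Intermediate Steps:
$y{\left(O \right)} = 48$ ($y{\left(O \right)} = 4 - \left(-4\right) 11 = 4 - -44 = 4 + 44 = 48$)
$f = -14$ ($f = \frac{1}{3} \left(-42\right) = -14$)
$Z{\left(d \right)} = -14$
$S = \sqrt{105} \approx 10.247$
$t = - \frac{4}{48 + \sqrt{105}}$ ($t = - \frac{4}{\sqrt{105} + 48} = - \frac{4}{48 + \sqrt{105}} \approx -0.068673$)
$\sqrt{211 \left(t - 189\right) + Z{\left(48 \right)}} = \sqrt{211 \left(\left(- \frac{64}{733} + \frac{4 \sqrt{105}}{2199}\right) - 189\right) - 14} = \sqrt{211 \left(- \frac{138601}{733} + \frac{4 \sqrt{105}}{2199}\right) - 14} = \sqrt{\left(- \frac{29244811}{733} + \frac{844 \sqrt{105}}{2199}\right) - 14} = \sqrt{- \frac{29255073}{733} + \frac{844 \sqrt{105}}{2199}}$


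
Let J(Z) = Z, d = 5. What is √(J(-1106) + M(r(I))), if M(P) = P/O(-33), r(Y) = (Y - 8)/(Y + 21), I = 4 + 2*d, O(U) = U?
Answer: 2*I*√40984405/385 ≈ 33.257*I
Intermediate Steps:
I = 14 (I = 4 + 2*5 = 4 + 10 = 14)
r(Y) = (-8 + Y)/(21 + Y)
M(P) = -P/33 (M(P) = P/(-33) = P*(-1/33) = -P/33)
√(J(-1106) + M(r(I))) = √(-1106 - (-8 + 14)/(33*(21 + 14))) = √(-1106 - 6/(33*35)) = √(-1106 - 6/1155) = √(-1106 - 1/33*6/35) = √(-1106 - 2/385) = √(-425812/385) = 2*I*√40984405/385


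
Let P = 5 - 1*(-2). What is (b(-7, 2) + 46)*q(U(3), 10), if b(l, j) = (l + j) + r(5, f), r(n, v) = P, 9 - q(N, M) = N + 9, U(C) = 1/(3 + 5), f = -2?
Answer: -6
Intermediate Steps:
U(C) = 1/8
P = 7 (P = 5 + 2 = 7)
q(N, M) = -N (q(N, M) = 9 - (N + 9) = 9 - (9 + N) = 9 + (-9 - N) = -N)
r(n, v) = 7
b(l, j) = 7 + j + l (b(l, j) = (l + j) + 7 = (j + l) + 7 = 7 + j + l)
(b(-7, 2) + 46)*q(U(3), 10) = ((7 + 2 - 7) + 46)*(-1*1/8) = (2 + 46)*(-1/8) = 48*(-1/8) = -6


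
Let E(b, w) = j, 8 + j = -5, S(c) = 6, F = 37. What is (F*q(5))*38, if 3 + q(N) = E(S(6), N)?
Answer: -22496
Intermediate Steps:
j = -13 (j = -8 - 5 = -13)
E(b, w) = -13
q(N) = -16 (q(N) = -3 - 13 = -16)
(F*q(5))*38 = (37*(-16))*38 = -592*38 = -22496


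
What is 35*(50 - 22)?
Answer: 980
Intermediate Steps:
35*(50 - 22) = 35*28 = 980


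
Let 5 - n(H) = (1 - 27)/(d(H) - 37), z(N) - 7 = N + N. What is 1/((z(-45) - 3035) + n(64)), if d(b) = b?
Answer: -27/84025 ≈ -0.00032133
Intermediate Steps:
z(N) = 7 + 2*N (z(N) = 7 + (N + N) = 7 + 2*N)
n(H) = 5 + 26/(-37 + H) (n(H) = 5 - (1 - 27)/(H - 37) = 5 - (-26)/(-37 + H) = 5 + 26/(-37 + H))
1/((z(-45) - 3035) + n(64)) = 1/(((7 + 2*(-45)) - 3035) + (-159 + 5*64)/(-37 + 64)) = 1/(((7 - 90) - 3035) + (-159 + 320)/27) = 1/((-83 - 3035) + (1/27)*161) = 1/(-3118 + 161/27) = 1/(-84025/27) = -27/84025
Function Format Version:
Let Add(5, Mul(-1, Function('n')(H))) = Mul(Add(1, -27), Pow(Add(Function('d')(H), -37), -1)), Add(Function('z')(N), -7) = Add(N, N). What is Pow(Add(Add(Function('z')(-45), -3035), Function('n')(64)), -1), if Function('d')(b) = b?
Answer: Rational(-27, 84025) ≈ -0.00032133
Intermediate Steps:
Function('z')(N) = Add(7, Mul(2, N)) (Function('z')(N) = Add(7, Add(N, N)) = Add(7, Mul(2, N)))
Function('n')(H) = Add(5, Mul(26, Pow(Add(-37, H), -1))) (Function('n')(H) = Add(5, Mul(-1, Mul(Add(1, -27), Pow(Add(H, -37), -1)))) = Add(5, Mul(-1, Mul(-26, Pow(Add(-37, H), -1)))) = Add(5, Mul(26, Pow(Add(-37, H), -1))))
Pow(Add(Add(Function('z')(-45), -3035), Function('n')(64)), -1) = Pow(Add(Add(Add(7, Mul(2, -45)), -3035), Mul(Pow(Add(-37, 64), -1), Add(-159, Mul(5, 64)))), -1) = Pow(Add(Add(Add(7, -90), -3035), Mul(Pow(27, -1), Add(-159, 320))), -1) = Pow(Add(Add(-83, -3035), Mul(Rational(1, 27), 161)), -1) = Pow(Add(-3118, Rational(161, 27)), -1) = Pow(Rational(-84025, 27), -1) = Rational(-27, 84025)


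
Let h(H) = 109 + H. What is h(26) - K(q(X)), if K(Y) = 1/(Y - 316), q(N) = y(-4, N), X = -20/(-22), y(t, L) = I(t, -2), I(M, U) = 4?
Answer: 42121/312 ≈ 135.00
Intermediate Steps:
y(t, L) = 4
X = 10/11 (X = -20*(-1/22) = 10/11 ≈ 0.90909)
q(N) = 4
K(Y) = 1/(-316 + Y)
h(26) - K(q(X)) = (109 + 26) - 1/(-316 + 4) = 135 - 1/(-312) = 135 - 1*(-1/312) = 135 + 1/312 = 42121/312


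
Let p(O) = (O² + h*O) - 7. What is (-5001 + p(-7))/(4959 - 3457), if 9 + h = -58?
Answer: -2245/751 ≈ -2.9893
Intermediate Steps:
h = -67 (h = -9 - 58 = -67)
p(O) = -7 + O² - 67*O (p(O) = (O² - 67*O) - 7 = -7 + O² - 67*O)
(-5001 + p(-7))/(4959 - 3457) = (-5001 + (-7 + (-7)² - 67*(-7)))/(4959 - 3457) = (-5001 + (-7 + 49 + 469))/1502 = (-5001 + 511)*(1/1502) = -4490*1/1502 = -2245/751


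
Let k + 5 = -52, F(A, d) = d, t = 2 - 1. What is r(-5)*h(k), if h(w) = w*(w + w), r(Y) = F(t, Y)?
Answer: -32490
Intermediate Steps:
t = 1
k = -57 (k = -5 - 52 = -57)
r(Y) = Y
h(w) = 2*w² (h(w) = w*(2*w) = 2*w²)
r(-5)*h(k) = -10*(-57)² = -10*3249 = -5*6498 = -32490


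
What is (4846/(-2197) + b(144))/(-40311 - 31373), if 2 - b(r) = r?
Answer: 79205/39372437 ≈ 0.0020117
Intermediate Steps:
b(r) = 2 - r
(4846/(-2197) + b(144))/(-40311 - 31373) = (4846/(-2197) + (2 - 1*144))/(-40311 - 31373) = (4846*(-1/2197) + (2 - 144))/(-71684) = (-4846/2197 - 142)*(-1/71684) = -316820/2197*(-1/71684) = 79205/39372437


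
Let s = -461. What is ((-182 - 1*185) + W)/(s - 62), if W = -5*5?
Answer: 392/523 ≈ 0.74952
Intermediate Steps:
W = -25
((-182 - 1*185) + W)/(s - 62) = ((-182 - 1*185) - 25)/(-461 - 62) = ((-182 - 185) - 25)/(-523) = (-367 - 25)*(-1/523) = -392*(-1/523) = 392/523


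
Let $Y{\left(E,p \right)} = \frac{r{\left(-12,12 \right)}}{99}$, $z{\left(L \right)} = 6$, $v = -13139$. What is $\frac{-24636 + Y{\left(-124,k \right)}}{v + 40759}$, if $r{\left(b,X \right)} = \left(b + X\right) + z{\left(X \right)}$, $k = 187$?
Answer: $- \frac{406493}{455730} \approx -0.89196$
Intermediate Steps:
$r{\left(b,X \right)} = 6 + X + b$ ($r{\left(b,X \right)} = \left(b + X\right) + 6 = \left(X + b\right) + 6 = 6 + X + b$)
$Y{\left(E,p \right)} = \frac{2}{33}$ ($Y{\left(E,p \right)} = \frac{6 + 12 - 12}{99} = 6 \cdot \frac{1}{99} = \frac{2}{33}$)
$\frac{-24636 + Y{\left(-124,k \right)}}{v + 40759} = \frac{-24636 + \frac{2}{33}}{-13139 + 40759} = - \frac{812986}{33 \cdot 27620} = \left(- \frac{812986}{33}\right) \frac{1}{27620} = - \frac{406493}{455730}$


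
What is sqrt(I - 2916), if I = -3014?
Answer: I*sqrt(5930) ≈ 77.006*I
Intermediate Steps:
sqrt(I - 2916) = sqrt(-3014 - 2916) = sqrt(-5930) = I*sqrt(5930)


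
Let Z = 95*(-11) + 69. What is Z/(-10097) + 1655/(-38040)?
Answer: 4083301/76817976 ≈ 0.053156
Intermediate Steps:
Z = -976 (Z = -1045 + 69 = -976)
Z/(-10097) + 1655/(-38040) = -976/(-10097) + 1655/(-38040) = -976*(-1/10097) + 1655*(-1/38040) = 976/10097 - 331/7608 = 4083301/76817976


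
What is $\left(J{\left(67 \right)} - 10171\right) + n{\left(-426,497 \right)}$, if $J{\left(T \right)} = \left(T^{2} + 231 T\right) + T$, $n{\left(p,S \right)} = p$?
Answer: $9436$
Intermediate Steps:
$J{\left(T \right)} = T^{2} + 232 T$
$\left(J{\left(67 \right)} - 10171\right) + n{\left(-426,497 \right)} = \left(67 \left(232 + 67\right) - 10171\right) - 426 = \left(67 \cdot 299 - 10171\right) - 426 = \left(20033 - 10171\right) - 426 = 9862 - 426 = 9436$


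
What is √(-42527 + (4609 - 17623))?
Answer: I*√55541 ≈ 235.67*I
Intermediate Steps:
√(-42527 + (4609 - 17623)) = √(-42527 - 13014) = √(-55541) = I*√55541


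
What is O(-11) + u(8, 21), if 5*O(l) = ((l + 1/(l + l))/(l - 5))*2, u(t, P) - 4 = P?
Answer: 22243/880 ≈ 25.276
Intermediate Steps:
u(t, P) = 4 + P
O(l) = 2*(l + 1/(2*l))/(5*(-5 + l)) (O(l) = (((l + 1/(l + l))/(l - 5))*2)/5 = (((l + 1/(2*l))/(-5 + l))*2)/5 = (2*(l + 1/(2*l))/(-5 + l))/5 = 2*(l + 1/(2*l))/(5*(-5 + l)))
O(-11) + u(8, 21) = (⅕)*(1 + 2*(-11)²)/(-11*(-5 - 11)) + (4 + 21) = (⅕)*(-1/11)*(1 + 2*121)/(-16) + 25 = (⅕)*(-1/11)*(-1/16)*(1 + 242) + 25 = (⅕)*(-1/11)*(-1/16)*243 + 25 = 243/880 + 25 = 22243/880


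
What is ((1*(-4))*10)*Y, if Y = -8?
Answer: 320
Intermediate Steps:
((1*(-4))*10)*Y = ((1*(-4))*10)*(-8) = -4*10*(-8) = -40*(-8) = 320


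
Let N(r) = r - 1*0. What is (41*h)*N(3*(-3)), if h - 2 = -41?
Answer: 14391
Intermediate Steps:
N(r) = r (N(r) = r + 0 = r)
h = -39 (h = 2 - 41 = -39)
(41*h)*N(3*(-3)) = (41*(-39))*(3*(-3)) = -1599*(-9) = 14391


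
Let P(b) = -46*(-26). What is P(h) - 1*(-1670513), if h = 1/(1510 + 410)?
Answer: 1671709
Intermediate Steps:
h = 1/1920 ≈ 0.00052083
P(b) = 1196
P(h) - 1*(-1670513) = 1196 - 1*(-1670513) = 1196 + 1670513 = 1671709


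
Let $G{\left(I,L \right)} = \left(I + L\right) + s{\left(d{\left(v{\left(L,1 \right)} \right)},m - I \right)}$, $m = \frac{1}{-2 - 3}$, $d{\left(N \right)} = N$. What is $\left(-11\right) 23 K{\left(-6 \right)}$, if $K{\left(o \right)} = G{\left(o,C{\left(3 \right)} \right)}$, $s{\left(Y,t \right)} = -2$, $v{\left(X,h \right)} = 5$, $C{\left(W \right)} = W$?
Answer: $1265$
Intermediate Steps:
$m = - \frac{1}{5}$ ($m = \frac{1}{-5} = - \frac{1}{5} \approx -0.2$)
$G{\left(I,L \right)} = -2 + I + L$ ($G{\left(I,L \right)} = \left(I + L\right) - 2 = -2 + I + L$)
$K{\left(o \right)} = 1 + o$ ($K{\left(o \right)} = -2 + o + 3 = 1 + o$)
$\left(-11\right) 23 K{\left(-6 \right)} = \left(-11\right) 23 \left(1 - 6\right) = \left(-253\right) \left(-5\right) = 1265$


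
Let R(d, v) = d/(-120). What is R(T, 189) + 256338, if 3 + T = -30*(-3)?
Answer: 10253491/40 ≈ 2.5634e+5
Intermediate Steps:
T = 87 (T = -3 - 30*(-3) = -3 + 90 = 87)
R(d, v) = -d/120 (R(d, v) = d*(-1/120) = -d/120)
R(T, 189) + 256338 = -1/120*87 + 256338 = -29/40 + 256338 = 10253491/40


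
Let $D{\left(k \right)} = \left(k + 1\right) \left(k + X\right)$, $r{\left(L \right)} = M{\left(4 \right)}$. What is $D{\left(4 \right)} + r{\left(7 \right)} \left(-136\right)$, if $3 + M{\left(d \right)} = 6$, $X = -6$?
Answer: $-418$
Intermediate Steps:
$M{\left(d \right)} = 3$ ($M{\left(d \right)} = -3 + 6 = 3$)
$r{\left(L \right)} = 3$
$D{\left(k \right)} = \left(1 + k\right) \left(-6 + k\right)$ ($D{\left(k \right)} = \left(k + 1\right) \left(k - 6\right) = \left(1 + k\right) \left(-6 + k\right)$)
$D{\left(4 \right)} + r{\left(7 \right)} \left(-136\right) = \left(-6 + 4^{2} - 20\right) + 3 \left(-136\right) = \left(-6 + 16 - 20\right) - 408 = -10 - 408 = -418$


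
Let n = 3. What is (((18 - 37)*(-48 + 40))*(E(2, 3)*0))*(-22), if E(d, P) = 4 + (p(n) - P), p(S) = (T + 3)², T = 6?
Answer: 0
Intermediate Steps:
p(S) = 81 (p(S) = (6 + 3)² = 9² = 81)
E(d, P) = 85 - P (E(d, P) = 4 + (81 - P) = 85 - P)
(((18 - 37)*(-48 + 40))*(E(2, 3)*0))*(-22) = (((18 - 37)*(-48 + 40))*((85 - 1*3)*0))*(-22) = ((-19*(-8))*((85 - 3)*0))*(-22) = (152*(82*0))*(-22) = (152*0)*(-22) = 0*(-22) = 0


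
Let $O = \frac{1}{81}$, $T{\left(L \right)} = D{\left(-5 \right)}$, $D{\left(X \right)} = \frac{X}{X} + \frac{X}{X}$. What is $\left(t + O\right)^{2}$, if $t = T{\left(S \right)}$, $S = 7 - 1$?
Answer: $\frac{26569}{6561} \approx 4.0495$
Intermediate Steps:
$S = 6$ ($S = 7 - 1 = 6$)
$D{\left(X \right)} = 2$ ($D{\left(X \right)} = 1 + 1 = 2$)
$T{\left(L \right)} = 2$
$t = 2$
$O = \frac{1}{81} \approx 0.012346$
$\left(t + O\right)^{2} = \left(2 + \frac{1}{81}\right)^{2} = \left(\frac{163}{81}\right)^{2} = \frac{26569}{6561}$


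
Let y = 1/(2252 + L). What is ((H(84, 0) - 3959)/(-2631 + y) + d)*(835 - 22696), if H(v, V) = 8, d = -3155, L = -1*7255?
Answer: 907431828017337/13162894 ≈ 6.8939e+7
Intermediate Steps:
L = -7255
y = -1/5003 (y = 1/(2252 - 7255) = 1/(-5003) = -1/5003 ≈ -0.00019988)
((H(84, 0) - 3959)/(-2631 + y) + d)*(835 - 22696) = ((8 - 3959)/(-2631 - 1/5003) - 3155)*(835 - 22696) = (-3951/(-13162894/5003) - 3155)*(-21861) = (-3951*(-5003/13162894) - 3155)*(-21861) = (19766853/13162894 - 3155)*(-21861) = -41509163717/13162894*(-21861) = 907431828017337/13162894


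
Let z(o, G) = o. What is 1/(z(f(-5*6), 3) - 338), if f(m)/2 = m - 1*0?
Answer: -1/398 ≈ -0.0025126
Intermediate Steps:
f(m) = 2*m (f(m) = 2*(m - 1*0) = 2*(m + 0) = 2*m)
1/(z(f(-5*6), 3) - 338) = 1/(2*(-5*6) - 338) = 1/(2*(-30) - 338) = 1/(-60 - 338) = 1/(-398) = -1/398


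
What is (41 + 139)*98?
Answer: 17640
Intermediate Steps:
(41 + 139)*98 = 180*98 = 17640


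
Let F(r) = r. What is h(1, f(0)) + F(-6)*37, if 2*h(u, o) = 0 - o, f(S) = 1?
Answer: -445/2 ≈ -222.50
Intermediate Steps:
h(u, o) = -o/2 (h(u, o) = (0 - o)/2 = (-o)/2 = -o/2)
h(1, f(0)) + F(-6)*37 = -½*1 - 6*37 = -½ - 222 = -445/2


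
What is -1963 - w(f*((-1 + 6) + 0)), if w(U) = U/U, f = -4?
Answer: -1964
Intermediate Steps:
w(U) = 1
-1963 - w(f*((-1 + 6) + 0)) = -1963 - 1*1 = -1963 - 1 = -1964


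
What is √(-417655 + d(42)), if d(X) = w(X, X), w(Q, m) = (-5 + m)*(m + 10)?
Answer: I*√415731 ≈ 644.77*I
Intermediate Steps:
w(Q, m) = (-5 + m)*(10 + m)
d(X) = -50 + X² + 5*X
√(-417655 + d(42)) = √(-417655 + (-50 + 42² + 5*42)) = √(-417655 + (-50 + 1764 + 210)) = √(-417655 + 1924) = √(-415731) = I*√415731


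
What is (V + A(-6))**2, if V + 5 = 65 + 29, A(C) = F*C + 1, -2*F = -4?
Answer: 6084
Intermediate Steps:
F = 2 (F = -1/2*(-4) = 2)
A(C) = 1 + 2*C (A(C) = 2*C + 1 = 1 + 2*C)
V = 89 (V = -5 + (65 + 29) = -5 + 94 = 89)
(V + A(-6))**2 = (89 + (1 + 2*(-6)))**2 = (89 + (1 - 12))**2 = (89 - 11)**2 = 78**2 = 6084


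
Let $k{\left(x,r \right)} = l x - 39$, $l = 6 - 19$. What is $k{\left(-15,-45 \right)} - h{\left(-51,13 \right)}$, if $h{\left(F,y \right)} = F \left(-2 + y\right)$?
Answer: $717$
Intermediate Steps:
$l = -13$
$k{\left(x,r \right)} = -39 - 13 x$ ($k{\left(x,r \right)} = - 13 x - 39 = -39 - 13 x$)
$k{\left(-15,-45 \right)} - h{\left(-51,13 \right)} = \left(-39 - -195\right) - - 51 \left(-2 + 13\right) = \left(-39 + 195\right) - \left(-51\right) 11 = 156 - -561 = 156 + 561 = 717$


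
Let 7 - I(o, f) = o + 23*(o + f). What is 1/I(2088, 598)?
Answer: -1/63859 ≈ -1.5659e-5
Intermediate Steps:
I(o, f) = 7 - 24*o - 23*f (I(o, f) = 7 - (o + 23*(o + f)) = 7 - (o + 23*(f + o)) = 7 - (o + (23*f + 23*o)) = 7 - (23*f + 24*o) = 7 + (-24*o - 23*f) = 7 - 24*o - 23*f)
1/I(2088, 598) = 1/(7 - 24*2088 - 23*598) = 1/(7 - 50112 - 13754) = 1/(-63859) = -1/63859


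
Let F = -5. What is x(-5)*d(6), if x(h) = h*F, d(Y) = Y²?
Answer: 900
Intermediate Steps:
x(h) = -5*h (x(h) = h*(-5) = -5*h)
x(-5)*d(6) = -5*(-5)*6² = 25*36 = 900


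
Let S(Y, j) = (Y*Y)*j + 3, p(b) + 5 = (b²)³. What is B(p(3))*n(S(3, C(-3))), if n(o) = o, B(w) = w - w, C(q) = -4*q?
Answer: 0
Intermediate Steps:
p(b) = -5 + b⁶ (p(b) = -5 + (b²)³ = -5 + b⁶)
B(w) = 0
S(Y, j) = 3 + j*Y² (S(Y, j) = Y²*j + 3 = j*Y² + 3 = 3 + j*Y²)
B(p(3))*n(S(3, C(-3))) = 0*(3 - 4*(-3)*3²) = 0*(3 + 12*9) = 0*(3 + 108) = 0*111 = 0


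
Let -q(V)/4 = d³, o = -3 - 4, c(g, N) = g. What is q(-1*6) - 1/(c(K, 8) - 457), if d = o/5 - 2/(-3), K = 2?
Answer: 485159/307125 ≈ 1.5797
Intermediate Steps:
o = -7
d = -11/15 (d = -7/5 - 2/(-3) = -7*⅕ - 2*(-⅓) = -7/5 + ⅔ = -11/15 ≈ -0.73333)
q(V) = 5324/3375 (q(V) = -4*(-11/15)³ = -4*(-1331/3375) = 5324/3375)
q(-1*6) - 1/(c(K, 8) - 457) = 5324/3375 - 1/(2 - 457) = 5324/3375 - 1/(-455) = 5324/3375 - 1*(-1/455) = 5324/3375 + 1/455 = 485159/307125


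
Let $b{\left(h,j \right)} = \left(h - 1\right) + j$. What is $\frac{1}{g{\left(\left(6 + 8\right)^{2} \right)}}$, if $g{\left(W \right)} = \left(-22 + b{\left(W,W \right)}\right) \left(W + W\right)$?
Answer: $\frac{1}{144648} \approx 6.9133 \cdot 10^{-6}$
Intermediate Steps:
$b{\left(h,j \right)} = -1 + h + j$ ($b{\left(h,j \right)} = \left(-1 + h\right) + j = -1 + h + j$)
$g{\left(W \right)} = 2 W \left(-23 + 2 W\right)$ ($g{\left(W \right)} = \left(-22 + \left(-1 + W + W\right)\right) \left(W + W\right) = \left(-22 + \left(-1 + 2 W\right)\right) 2 W = \left(-23 + 2 W\right) 2 W = 2 W \left(-23 + 2 W\right)$)
$\frac{1}{g{\left(\left(6 + 8\right)^{2} \right)}} = \frac{1}{2 \left(6 + 8\right)^{2} \left(-23 + 2 \left(6 + 8\right)^{2}\right)} = \frac{1}{2 \cdot 14^{2} \left(-23 + 2 \cdot 14^{2}\right)} = \frac{1}{2 \cdot 196 \left(-23 + 2 \cdot 196\right)} = \frac{1}{2 \cdot 196 \left(-23 + 392\right)} = \frac{1}{2 \cdot 196 \cdot 369} = \frac{1}{144648}$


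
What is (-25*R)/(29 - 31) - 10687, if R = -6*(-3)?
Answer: -10462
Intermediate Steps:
R = 18
(-25*R)/(29 - 31) - 10687 = (-25*18)/(29 - 31) - 10687 = -450/(-2) - 10687 = -450*(-1/2) - 10687 = 225 - 10687 = -10462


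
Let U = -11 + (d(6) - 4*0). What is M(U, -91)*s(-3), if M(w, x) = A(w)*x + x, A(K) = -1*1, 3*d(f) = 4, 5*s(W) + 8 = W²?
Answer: 0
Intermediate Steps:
s(W) = -8/5 + W²/5
d(f) = 4/3 (d(f) = (⅓)*4 = 4/3)
A(K) = -1
U = -29/3 (U = -11 + (4/3 - 4*0) = -11 + (4/3 + 0) = -11 + 4/3 = -29/3 ≈ -9.6667)
M(w, x) = 0 (M(w, x) = -x + x = 0)
M(U, -91)*s(-3) = 0*(-8/5 + (⅕)*(-3)²) = 0*(-8/5 + (⅕)*9) = 0*(-8/5 + 9/5) = 0*(⅕) = 0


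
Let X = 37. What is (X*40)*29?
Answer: 42920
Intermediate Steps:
(X*40)*29 = (37*40)*29 = 1480*29 = 42920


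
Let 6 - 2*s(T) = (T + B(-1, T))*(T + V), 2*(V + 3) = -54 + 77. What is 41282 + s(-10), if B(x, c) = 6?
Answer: 41282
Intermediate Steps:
V = 17/2 (V = -3 + (-54 + 77)/2 = -3 + (½)*23 = -3 + 23/2 = 17/2 ≈ 8.5000)
s(T) = 3 - (6 + T)*(17/2 + T)/2 (s(T) = 3 - (T + 6)*(T + 17/2)/2 = 3 - (6 + T)*(17/2 + T)/2)
41282 + s(-10) = 41282 + (-45/2 - 29/4*(-10) - ½*(-10)²) = 41282 + (-45/2 + 145/2 - ½*100) = 41282 + (-45/2 + 145/2 - 50) = 41282 + 0 = 41282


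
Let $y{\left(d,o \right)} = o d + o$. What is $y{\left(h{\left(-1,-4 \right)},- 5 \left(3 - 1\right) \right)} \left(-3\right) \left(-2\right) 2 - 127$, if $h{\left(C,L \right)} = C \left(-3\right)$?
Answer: $-607$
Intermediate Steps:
$h{\left(C,L \right)} = - 3 C$
$y{\left(d,o \right)} = o + d o$ ($y{\left(d,o \right)} = d o + o = o + d o$)
$y{\left(h{\left(-1,-4 \right)},- 5 \left(3 - 1\right) \right)} \left(-3\right) \left(-2\right) 2 - 127 = - 5 \left(3 - 1\right) \left(1 - -3\right) \left(-3\right) \left(-2\right) 2 - 127 = \left(-5\right) 2 \left(1 + 3\right) 6 \cdot 2 - 127 = \left(-10\right) 4 \cdot 12 - 127 = \left(-40\right) 12 - 127 = -480 - 127 = -607$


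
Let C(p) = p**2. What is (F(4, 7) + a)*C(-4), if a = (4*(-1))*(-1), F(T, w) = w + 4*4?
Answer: 432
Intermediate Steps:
F(T, w) = 16 + w (F(T, w) = w + 16 = 16 + w)
a = 4 (a = -4*(-1) = 4)
(F(4, 7) + a)*C(-4) = ((16 + 7) + 4)*(-4)**2 = (23 + 4)*16 = 27*16 = 432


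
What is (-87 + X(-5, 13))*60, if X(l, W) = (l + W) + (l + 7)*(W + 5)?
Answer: -2580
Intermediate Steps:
X(l, W) = W + l + (5 + W)*(7 + l) (X(l, W) = (W + l) + (7 + l)*(5 + W) = (W + l) + (5 + W)*(7 + l) = W + l + (5 + W)*(7 + l))
(-87 + X(-5, 13))*60 = (-87 + (35 + 6*(-5) + 8*13 + 13*(-5)))*60 = (-87 + (35 - 30 + 104 - 65))*60 = (-87 + 44)*60 = -43*60 = -2580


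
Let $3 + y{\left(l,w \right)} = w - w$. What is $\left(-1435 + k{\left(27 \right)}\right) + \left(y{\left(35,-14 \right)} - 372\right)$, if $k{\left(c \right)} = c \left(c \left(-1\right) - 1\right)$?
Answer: $-2566$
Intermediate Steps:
$k{\left(c \right)} = c \left(-1 - c\right)$ ($k{\left(c \right)} = c \left(- c - 1\right) = c \left(-1 - c\right)$)
$y{\left(l,w \right)} = -3$ ($y{\left(l,w \right)} = -3 + \left(w - w\right) = -3 + 0 = -3$)
$\left(-1435 + k{\left(27 \right)}\right) + \left(y{\left(35,-14 \right)} - 372\right) = \left(-1435 - 27 \left(1 + 27\right)\right) - 375 = \left(-1435 - 27 \cdot 28\right) - 375 = \left(-1435 - 756\right) - 375 = -2191 - 375 = -2566$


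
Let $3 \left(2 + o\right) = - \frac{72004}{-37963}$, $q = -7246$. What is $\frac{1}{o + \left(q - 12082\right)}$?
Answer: $- \frac{113889}{2201402366} \approx -5.1735 \cdot 10^{-5}$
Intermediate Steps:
$o = - \frac{155774}{113889}$ ($o = -2 + \frac{\left(-72004\right) \frac{1}{-37963}}{3} = -2 + \frac{\left(-72004\right) \left(- \frac{1}{37963}\right)}{3} = -2 + \frac{1}{3} \cdot \frac{72004}{37963} = -2 + \frac{72004}{113889} = - \frac{155774}{113889} \approx -1.3678$)
$\frac{1}{o + \left(q - 12082\right)} = \frac{1}{- \frac{155774}{113889} - 19328} = \frac{1}{- \frac{2201402366}{113889}} = - \frac{113889}{2201402366}$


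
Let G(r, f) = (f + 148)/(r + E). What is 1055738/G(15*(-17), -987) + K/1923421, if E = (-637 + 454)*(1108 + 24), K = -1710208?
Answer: 421174715353537366/1613750219 ≈ 2.6099e+8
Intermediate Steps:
E = -207156 (E = -183*1132 = -207156)
G(r, f) = (148 + f)/(-207156 + r) (G(r, f) = (f + 148)/(r - 207156) = (148 + f)/(-207156 + r))
1055738/G(15*(-17), -987) + K/1923421 = 1055738/(((148 - 987)/(-207156 + 15*(-17)))) - 1710208/1923421 = 1055738/((-839/(-207156 - 255))) - 1710208*1/1923421 = 1055738/((-839/(-207411))) - 1710208/1923421 = 1055738/((-1/207411*(-839))) - 1710208/1923421 = 1055738/(839/207411) - 1710208/1923421 = 1055738*(207411/839) - 1710208/1923421 = 218971674318/839 - 1710208/1923421 = 421174715353537366/1613750219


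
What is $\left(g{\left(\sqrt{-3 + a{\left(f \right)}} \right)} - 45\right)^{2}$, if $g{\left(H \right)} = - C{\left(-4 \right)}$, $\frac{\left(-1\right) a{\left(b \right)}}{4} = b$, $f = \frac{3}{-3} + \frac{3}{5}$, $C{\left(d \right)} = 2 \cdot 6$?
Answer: $3249$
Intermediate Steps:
$C{\left(d \right)} = 12$
$f = - \frac{2}{5}$ ($f = 3 \left(- \frac{1}{3}\right) + 3 \cdot \frac{1}{5} = -1 + \frac{3}{5} = - \frac{2}{5} \approx -0.4$)
$a{\left(b \right)} = - 4 b$
$g{\left(H \right)} = -12$ ($g{\left(H \right)} = \left(-1\right) 12 = -12$)
$\left(g{\left(\sqrt{-3 + a{\left(f \right)}} \right)} - 45\right)^{2} = \left(-12 - 45\right)^{2} = \left(-57\right)^{2} = 3249$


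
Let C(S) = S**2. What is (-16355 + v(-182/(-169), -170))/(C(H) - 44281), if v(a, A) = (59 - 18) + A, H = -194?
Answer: 16484/6645 ≈ 2.4807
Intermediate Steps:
v(a, A) = 41 + A
(-16355 + v(-182/(-169), -170))/(C(H) - 44281) = (-16355 + (41 - 170))/((-194)**2 - 44281) = (-16355 - 129)/(37636 - 44281) = -16484/(-6645) = -16484*(-1/6645) = 16484/6645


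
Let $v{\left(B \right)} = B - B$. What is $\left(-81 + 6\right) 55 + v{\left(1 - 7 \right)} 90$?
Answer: $-4125$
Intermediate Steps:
$v{\left(B \right)} = 0$
$\left(-81 + 6\right) 55 + v{\left(1 - 7 \right)} 90 = \left(-81 + 6\right) 55 + 0 \cdot 90 = \left(-75\right) 55 + 0 = -4125 + 0 = -4125$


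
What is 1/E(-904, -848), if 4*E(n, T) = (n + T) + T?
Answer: -1/650 ≈ -0.0015385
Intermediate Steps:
E(n, T) = T/2 + n/4 (E(n, T) = ((n + T) + T)/4 = ((T + n) + T)/4 = (n + 2*T)/4 = T/2 + n/4)
1/E(-904, -848) = 1/((1/2)*(-848) + (1/4)*(-904)) = 1/(-424 - 226) = 1/(-650) = -1/650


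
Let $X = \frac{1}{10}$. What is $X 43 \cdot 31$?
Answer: $\frac{1333}{10} \approx 133.3$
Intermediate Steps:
$X = \frac{1}{10} \approx 0.1$
$X 43 \cdot 31 = \frac{1}{10} \cdot 43 \cdot 31 = \frac{43}{10} \cdot 31 = \frac{1333}{10}$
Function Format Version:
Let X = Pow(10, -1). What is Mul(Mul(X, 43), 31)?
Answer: Rational(1333, 10) ≈ 133.30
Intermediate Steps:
X = Rational(1, 10) ≈ 0.10000
Mul(Mul(X, 43), 31) = Mul(Mul(Rational(1, 10), 43), 31) = Mul(Rational(43, 10), 31) = Rational(1333, 10)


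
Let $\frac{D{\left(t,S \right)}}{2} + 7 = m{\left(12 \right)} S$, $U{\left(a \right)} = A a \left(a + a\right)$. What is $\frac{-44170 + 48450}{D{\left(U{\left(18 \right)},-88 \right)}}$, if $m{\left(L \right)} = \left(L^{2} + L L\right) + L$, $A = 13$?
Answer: $- \frac{2140}{26407} \approx -0.081039$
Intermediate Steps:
$m{\left(L \right)} = L + 2 L^{2}$ ($m{\left(L \right)} = \left(L^{2} + L^{2}\right) + L = 2 L^{2} + L = L + 2 L^{2}$)
$U{\left(a \right)} = 26 a^{2}$ ($U{\left(a \right)} = 13 a \left(a + a\right) = 13 a 2 a = 26 a^{2}$)
$D{\left(t,S \right)} = -14 + 600 S$ ($D{\left(t,S \right)} = -14 + 2 \cdot 12 \left(1 + 2 \cdot 12\right) S = -14 + 2 \cdot 12 \left(1 + 24\right) S = -14 + 2 \cdot 12 \cdot 25 S = -14 + 2 \cdot 300 S = -14 + 600 S$)
$\frac{-44170 + 48450}{D{\left(U{\left(18 \right)},-88 \right)}} = \frac{-44170 + 48450}{-14 + 600 \left(-88\right)} = \frac{4280}{-14 - 52800} = \frac{4280}{-52814} = 4280 \left(- \frac{1}{52814}\right) = - \frac{2140}{26407}$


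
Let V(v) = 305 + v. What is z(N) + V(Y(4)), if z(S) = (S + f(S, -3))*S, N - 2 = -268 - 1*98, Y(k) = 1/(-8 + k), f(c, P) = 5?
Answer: 523923/4 ≈ 1.3098e+5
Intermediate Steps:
N = -364 (N = 2 + (-268 - 1*98) = 2 + (-268 - 98) = 2 - 366 = -364)
z(S) = S*(5 + S) (z(S) = (S + 5)*S = (5 + S)*S = S*(5 + S))
z(N) + V(Y(4)) = -364*(5 - 364) + (305 + 1/(-8 + 4)) = -364*(-359) + (305 + 1/(-4)) = 130676 + (305 - ¼) = 130676 + 1219/4 = 523923/4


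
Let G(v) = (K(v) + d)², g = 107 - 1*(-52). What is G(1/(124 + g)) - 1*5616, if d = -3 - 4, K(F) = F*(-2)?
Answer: -445847535/80089 ≈ -5566.9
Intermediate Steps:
g = 159 (g = 107 + 52 = 159)
K(F) = -2*F
d = -7
G(v) = (-7 - 2*v)² (G(v) = (-2*v - 7)² = (-7 - 2*v)²)
G(1/(124 + g)) - 1*5616 = (7 + 2/(124 + 159))² - 1*5616 = (7 + 2/283)² - 5616 = (1983/283)² - 5616 = 3932289/80089 - 5616 = -445847535/80089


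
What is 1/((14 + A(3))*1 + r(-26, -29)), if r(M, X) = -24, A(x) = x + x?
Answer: -¼ ≈ -0.25000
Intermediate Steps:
A(x) = 2*x
1/((14 + A(3))*1 + r(-26, -29)) = 1/((14 + 2*3)*1 - 24) = 1/((14 + 6)*1 - 24) = 1/(20*1 - 24) = 1/(20 - 24) = 1/(-4) = -¼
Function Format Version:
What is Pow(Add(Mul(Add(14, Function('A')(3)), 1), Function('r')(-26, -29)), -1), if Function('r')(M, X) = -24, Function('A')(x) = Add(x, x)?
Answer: Rational(-1, 4) ≈ -0.25000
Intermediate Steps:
Function('A')(x) = Mul(2, x)
Pow(Add(Mul(Add(14, Function('A')(3)), 1), Function('r')(-26, -29)), -1) = Pow(Add(Mul(Add(14, Mul(2, 3)), 1), -24), -1) = Pow(Add(Mul(Add(14, 6), 1), -24), -1) = Pow(Add(Mul(20, 1), -24), -1) = Pow(Add(20, -24), -1) = Pow(-4, -1) = Rational(-1, 4)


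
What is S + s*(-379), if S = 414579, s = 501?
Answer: 224700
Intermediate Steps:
S + s*(-379) = 414579 + 501*(-379) = 414579 - 189879 = 224700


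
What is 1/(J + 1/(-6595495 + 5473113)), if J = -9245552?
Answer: -1122382/10377041144865 ≈ -1.0816e-7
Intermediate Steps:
1/(J + 1/(-6595495 + 5473113)) = 1/(-9245552 + 1/(-6595495 + 5473113)) = 1/(-9245552 + 1/(-1122382)) = 1/(-9245552 - 1/1122382) = 1/(-10377041144865/1122382) = -1122382/10377041144865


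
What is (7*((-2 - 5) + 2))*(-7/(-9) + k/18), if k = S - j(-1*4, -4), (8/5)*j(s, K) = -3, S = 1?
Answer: -525/16 ≈ -32.813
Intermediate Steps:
j(s, K) = -15/8 (j(s, K) = (5/8)*(-3) = -15/8)
k = 23/8 (k = 1 - 1*(-15/8) = 1 + 15/8 = 23/8 ≈ 2.8750)
(7*((-2 - 5) + 2))*(-7/(-9) + k/18) = (7*((-2 - 5) + 2))*(-7/(-9) + (23/8)/18) = (7*(-7 + 2))*(-7*(-⅑) + (23/8)*(1/18)) = (7*(-5))*(7/9 + 23/144) = -35*15/16 = -525/16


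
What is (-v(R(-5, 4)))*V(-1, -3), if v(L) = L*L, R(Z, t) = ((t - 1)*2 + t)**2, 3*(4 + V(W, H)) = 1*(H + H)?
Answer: 60000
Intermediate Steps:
V(W, H) = -4 + 2*H/3 (V(W, H) = -4 + (1*(H + H))/3 = -4 + (1*(2*H))/3 = -4 + (2*H)/3 = -4 + 2*H/3)
R(Z, t) = (-2 + 3*t)**2 (R(Z, t) = ((-1 + t)*2 + t)**2 = ((-2 + 2*t) + t)**2 = (-2 + 3*t)**2)
v(L) = L**2
(-v(R(-5, 4)))*V(-1, -3) = (-((-2 + 3*4)**2)**2)*(-4 + (2/3)*(-3)) = (-((-2 + 12)**2)**2)*(-4 - 2) = -(10**2)**2*(-6) = -1*100**2*(-6) = -1*10000*(-6) = -10000*(-6) = 60000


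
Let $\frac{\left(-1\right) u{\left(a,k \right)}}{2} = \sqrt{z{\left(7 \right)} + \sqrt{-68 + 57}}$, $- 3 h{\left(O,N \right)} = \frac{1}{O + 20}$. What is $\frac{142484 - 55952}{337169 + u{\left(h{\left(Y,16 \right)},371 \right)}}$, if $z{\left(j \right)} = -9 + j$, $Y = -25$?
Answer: $\frac{86532}{337169 - 2 \sqrt{-2 + i \sqrt{11}}} \approx 0.25664 + 2.6087 \cdot 10^{-6} i$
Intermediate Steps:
$h{\left(O,N \right)} = - \frac{1}{3 \left(20 + O\right)}$ ($h{\left(O,N \right)} = - \frac{1}{3 \left(O + 20\right)} = - \frac{1}{3 \left(20 + O\right)}$)
$u{\left(a,k \right)} = - 2 \sqrt{-2 + i \sqrt{11}}$ ($u{\left(a,k \right)} = - 2 \sqrt{\left(-9 + 7\right) + \sqrt{-68 + 57}} = - 2 \sqrt{-2 + \sqrt{-11}} = - 2 \sqrt{-2 + i \sqrt{11}}$)
$\frac{142484 - 55952}{337169 + u{\left(h{\left(Y,16 \right)},371 \right)}} = \frac{142484 - 55952}{337169 - 2 \sqrt{-2 + i \sqrt{11}}} = \frac{86532}{337169 - 2 \sqrt{-2 + i \sqrt{11}}}$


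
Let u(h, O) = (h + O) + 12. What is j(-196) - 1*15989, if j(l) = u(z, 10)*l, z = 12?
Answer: -22653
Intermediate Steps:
u(h, O) = 12 + O + h (u(h, O) = (O + h) + 12 = 12 + O + h)
j(l) = 34*l (j(l) = (12 + 10 + 12)*l = 34*l)
j(-196) - 1*15989 = 34*(-196) - 1*15989 = -6664 - 15989 = -22653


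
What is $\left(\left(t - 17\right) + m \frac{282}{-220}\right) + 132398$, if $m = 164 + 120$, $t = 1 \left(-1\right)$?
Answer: $\frac{7260878}{55} \approx 1.3202 \cdot 10^{5}$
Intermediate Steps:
$t = -1$
$m = 284$
$\left(\left(t - 17\right) + m \frac{282}{-220}\right) + 132398 = \left(\left(-1 - 17\right) + 284 \frac{282}{-220}\right) + 132398 = \left(\left(-1 - 17\right) + 284 \cdot 282 \left(- \frac{1}{220}\right)\right) + 132398 = \left(-18 + 284 \left(- \frac{141}{110}\right)\right) + 132398 = \left(-18 - \frac{20022}{55}\right) + 132398 = - \frac{21012}{55} + 132398 = \frac{7260878}{55}$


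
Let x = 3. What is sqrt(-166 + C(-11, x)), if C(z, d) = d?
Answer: I*sqrt(163) ≈ 12.767*I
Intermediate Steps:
sqrt(-166 + C(-11, x)) = sqrt(-166 + 3) = sqrt(-163) = I*sqrt(163)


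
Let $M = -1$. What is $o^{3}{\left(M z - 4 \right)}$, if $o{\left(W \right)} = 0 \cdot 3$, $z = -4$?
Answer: $0$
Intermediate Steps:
$o{\left(W \right)} = 0$
$o^{3}{\left(M z - 4 \right)} = 0^{3} = 0$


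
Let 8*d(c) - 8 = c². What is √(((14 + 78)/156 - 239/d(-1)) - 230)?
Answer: I*√672061/39 ≈ 21.02*I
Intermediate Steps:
d(c) = 1 + c²/8
√(((14 + 78)/156 - 239/d(-1)) - 230) = √(((14 + 78)/156 - 239/(1 + (⅛)*(-1)²)) - 230) = √((92*(1/156) - 239/(1 + (⅛)*1)) - 230) = √((23/39 - 239/(1 + ⅛)) - 230) = √((23/39 - 239/9/8) - 230) = √((23/39 - 239*8/9) - 230) = √((23/39 - 1912/9) - 230) = √(-24787/117 - 230) = √(-51697/117) = I*√672061/39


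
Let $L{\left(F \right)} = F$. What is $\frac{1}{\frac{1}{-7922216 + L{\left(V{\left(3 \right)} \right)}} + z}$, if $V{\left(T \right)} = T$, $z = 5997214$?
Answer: $\frac{7922213}{47511206714581} \approx 1.6674 \cdot 10^{-7}$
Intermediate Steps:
$\frac{1}{\frac{1}{-7922216 + L{\left(V{\left(3 \right)} \right)}} + z} = \frac{1}{\frac{1}{-7922216 + 3} + 5997214} = \frac{1}{\frac{1}{-7922213} + 5997214} = \frac{1}{- \frac{1}{7922213} + 5997214} = \frac{1}{\frac{47511206714581}{7922213}} = \frac{7922213}{47511206714581}$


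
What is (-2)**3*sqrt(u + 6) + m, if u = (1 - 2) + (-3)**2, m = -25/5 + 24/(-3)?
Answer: -13 - 8*sqrt(14) ≈ -42.933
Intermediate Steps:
m = -13 (m = -25*1/5 + 24*(-1/3) = -5 - 8 = -13)
u = 8 (u = -1 + 9 = 8)
(-2)**3*sqrt(u + 6) + m = (-2)**3*sqrt(8 + 6) - 13 = -8*sqrt(14) - 13 = -13 - 8*sqrt(14)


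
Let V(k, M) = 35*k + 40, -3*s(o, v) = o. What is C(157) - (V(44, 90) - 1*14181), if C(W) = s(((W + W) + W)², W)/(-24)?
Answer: 125457/8 ≈ 15682.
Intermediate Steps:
s(o, v) = -o/3
V(k, M) = 40 + 35*k
C(W) = W²/8 (C(W) = -((W + W) + W)²/3/(-24) = -(2*W + W)²/3*(-1/24) = -9*W²/3*(-1/24) = -3*W²*(-1/24) = W²/8)
C(157) - (V(44, 90) - 1*14181) = (⅛)*157² - ((40 + 35*44) - 1*14181) = (⅛)*24649 - ((40 + 1540) - 14181) = 24649/8 - (1580 - 14181) = 24649/8 - 1*(-12601) = 24649/8 + 12601 = 125457/8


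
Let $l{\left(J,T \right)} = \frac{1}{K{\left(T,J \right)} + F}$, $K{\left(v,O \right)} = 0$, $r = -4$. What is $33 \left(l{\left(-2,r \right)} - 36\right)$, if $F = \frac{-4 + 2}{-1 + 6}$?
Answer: $- \frac{2541}{2} \approx -1270.5$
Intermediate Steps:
$F = - \frac{2}{5} \approx -0.4$
$l{\left(J,T \right)} = - \frac{5}{2}$ ($l{\left(J,T \right)} = \frac{1}{0 - \frac{2}{5}} = \frac{1}{- \frac{2}{5}} = - \frac{5}{2}$)
$33 \left(l{\left(-2,r \right)} - 36\right) = 33 \left(- \frac{5}{2} - 36\right) = 33 \left(- \frac{77}{2}\right) = - \frac{2541}{2}$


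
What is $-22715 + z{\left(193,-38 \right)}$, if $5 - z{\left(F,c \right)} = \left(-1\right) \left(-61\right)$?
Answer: $-22771$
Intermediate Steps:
$z{\left(F,c \right)} = -56$ ($z{\left(F,c \right)} = 5 - \left(-1\right) \left(-61\right) = 5 - 61 = -56$)
$-22715 + z{\left(193,-38 \right)} = -22715 - 56 = -22771$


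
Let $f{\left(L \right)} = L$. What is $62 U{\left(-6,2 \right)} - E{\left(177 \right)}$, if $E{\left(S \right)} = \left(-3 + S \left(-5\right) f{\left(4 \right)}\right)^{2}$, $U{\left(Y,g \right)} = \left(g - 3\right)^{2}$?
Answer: $-12552787$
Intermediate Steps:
$U{\left(Y,g \right)} = \left(-3 + g\right)^{2}$
$E{\left(S \right)} = \left(-3 - 20 S\right)^{2}$ ($E{\left(S \right)} = \left(-3 + S \left(-5\right) 4\right)^{2} = \left(-3 + - 5 S 4\right)^{2} = \left(-3 - 20 S\right)^{2}$)
$62 U{\left(-6,2 \right)} - E{\left(177 \right)} = 62 \left(-3 + 2\right)^{2} - \left(3 + 20 \cdot 177\right)^{2} = 62 \left(-1\right)^{2} - \left(3 + 3540\right)^{2} = 62 \cdot 1 - 3543^{2} = 62 - 12552849 = -12552787$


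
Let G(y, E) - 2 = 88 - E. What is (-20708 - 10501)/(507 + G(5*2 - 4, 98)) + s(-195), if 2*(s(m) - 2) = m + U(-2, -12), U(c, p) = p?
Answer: -163715/998 ≈ -164.04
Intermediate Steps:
G(y, E) = 90 - E (G(y, E) = 2 + (88 - E) = 90 - E)
s(m) = -4 + m/2 (s(m) = 2 + (m - 12)/2 = 2 + (-12 + m)/2 = 2 + (-6 + m/2) = -4 + m/2)
(-20708 - 10501)/(507 + G(5*2 - 4, 98)) + s(-195) = (-20708 - 10501)/(507 + (90 - 1*98)) + (-4 + (½)*(-195)) = -31209/(507 + (90 - 98)) + (-4 - 195/2) = -31209/(507 - 8) - 203/2 = -31209/499 - 203/2 = -163715/998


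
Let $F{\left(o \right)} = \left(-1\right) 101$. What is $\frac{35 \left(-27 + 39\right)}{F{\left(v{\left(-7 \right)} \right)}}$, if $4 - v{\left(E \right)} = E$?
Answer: $- \frac{420}{101} \approx -4.1584$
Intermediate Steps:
$v{\left(E \right)} = 4 - E$
$F{\left(o \right)} = -101$
$\frac{35 \left(-27 + 39\right)}{F{\left(v{\left(-7 \right)} \right)}} = \frac{35 \left(-27 + 39\right)}{-101} = 35 \cdot 12 \left(- \frac{1}{101}\right) = 420 \left(- \frac{1}{101}\right) = - \frac{420}{101}$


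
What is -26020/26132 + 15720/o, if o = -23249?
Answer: -253933505/151885717 ≈ -1.6719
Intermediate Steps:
-26020/26132 + 15720/o = -26020/26132 + 15720/(-23249) = -26020*1/26132 + 15720*(-1/23249) = -6505/6533 - 15720/23249 = -253933505/151885717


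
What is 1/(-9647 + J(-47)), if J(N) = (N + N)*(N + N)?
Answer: -1/811 ≈ -0.0012330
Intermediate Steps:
J(N) = 4*N² (J(N) = (2*N)*(2*N) = 4*N²)
1/(-9647 + J(-47)) = 1/(-9647 + 4*(-47)²) = 1/(-9647 + 4*2209) = 1/(-9647 + 8836) = 1/(-811) = -1/811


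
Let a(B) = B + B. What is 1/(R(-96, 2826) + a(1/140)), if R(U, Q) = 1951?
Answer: 70/136571 ≈ 0.00051255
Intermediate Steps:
a(B) = 2*B
1/(R(-96, 2826) + a(1/140)) = 1/(1951 + 2/140) = 1/(1951 + 2*(1/140)) = 1/(1951 + 1/70) = 1/(136571/70) = 70/136571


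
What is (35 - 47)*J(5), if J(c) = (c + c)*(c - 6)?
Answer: 120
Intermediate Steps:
J(c) = 2*c*(-6 + c) (J(c) = (2*c)*(-6 + c) = 2*c*(-6 + c))
(35 - 47)*J(5) = (35 - 47)*(2*5*(-6 + 5)) = -24*5*(-1) = -12*(-10) = 120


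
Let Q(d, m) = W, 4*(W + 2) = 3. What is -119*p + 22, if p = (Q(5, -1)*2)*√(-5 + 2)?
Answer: 22 + 595*I*√3/2 ≈ 22.0 + 515.29*I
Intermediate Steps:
W = -5/4 (W = -2 + (¼)*3 = -2 + ¾ = -5/4 ≈ -1.2500)
Q(d, m) = -5/4
p = -5*I*√3/2 (p = (-5/4*2)*√(-5 + 2) = -5*I*√3/2 ≈ -4.3301*I)
-119*p + 22 = -(-595)*I*√3/2 + 22 = 595*I*√3/2 + 22 = 22 + 595*I*√3/2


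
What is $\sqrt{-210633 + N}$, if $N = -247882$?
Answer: $i \sqrt{458515} \approx 677.14 i$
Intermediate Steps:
$\sqrt{-210633 + N} = \sqrt{-210633 - 247882} = \sqrt{-458515} = i \sqrt{458515}$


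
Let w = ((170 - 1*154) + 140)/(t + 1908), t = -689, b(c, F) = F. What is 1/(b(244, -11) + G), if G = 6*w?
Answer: -1219/12473 ≈ -0.097731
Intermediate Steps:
w = 156/1219 (w = ((170 - 1*154) + 140)/(-689 + 1908) = ((170 - 154) + 140)/1219 = (16 + 140)*(1/1219) = 156*(1/1219) = 156/1219 ≈ 0.12797)
G = 936/1219 (G = 6*(156/1219) = 936/1219 ≈ 0.76784)
1/(b(244, -11) + G) = 1/(-11 + 936/1219) = 1/(-12473/1219) = -1219/12473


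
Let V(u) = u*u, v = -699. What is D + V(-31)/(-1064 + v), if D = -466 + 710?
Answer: 429211/1763 ≈ 243.45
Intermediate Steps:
D = 244
V(u) = u²
D + V(-31)/(-1064 + v) = 244 + (-31)²/(-1064 - 699) = 244 + 961/(-1763) = 244 + 961*(-1/1763) = 244 - 961/1763 = 429211/1763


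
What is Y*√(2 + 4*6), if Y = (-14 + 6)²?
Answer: 64*√26 ≈ 326.34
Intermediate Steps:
Y = 64 (Y = (-8)² = 64)
Y*√(2 + 4*6) = 64*√(2 + 4*6) = 64*√(2 + 24) = 64*√26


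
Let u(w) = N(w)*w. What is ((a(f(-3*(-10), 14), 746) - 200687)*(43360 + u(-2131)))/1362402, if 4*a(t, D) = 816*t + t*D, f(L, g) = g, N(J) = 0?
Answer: -4232369600/681201 ≈ -6213.1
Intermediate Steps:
a(t, D) = 204*t + D*t/4 (a(t, D) = (816*t + t*D)/4 = (816*t + D*t)/4 = 204*t + D*t/4)
u(w) = 0 (u(w) = 0*w = 0)
((a(f(-3*(-10), 14), 746) - 200687)*(43360 + u(-2131)))/1362402 = (((¼)*14*(816 + 746) - 200687)*(43360 + 0))/1362402 = (((¼)*14*1562 - 200687)*43360)*(1/1362402) = ((5467 - 200687)*43360)*(1/1362402) = -195220*43360*(1/1362402) = -8464739200*1/1362402 = -4232369600/681201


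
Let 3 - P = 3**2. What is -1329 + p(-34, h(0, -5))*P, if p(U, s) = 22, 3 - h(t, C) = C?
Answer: -1461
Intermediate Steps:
h(t, C) = 3 - C
P = -6 (P = 3 - 1*3**2 = 3 - 1*9 = 3 - 9 = -6)
-1329 + p(-34, h(0, -5))*P = -1329 + 22*(-6) = -1329 - 132 = -1461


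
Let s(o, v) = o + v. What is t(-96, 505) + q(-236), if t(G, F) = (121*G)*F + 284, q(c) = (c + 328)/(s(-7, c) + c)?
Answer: -2809716376/479 ≈ -5.8658e+6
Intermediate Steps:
q(c) = (328 + c)/(-7 + 2*c) (q(c) = (c + 328)/((-7 + c) + c) = (328 + c)/(-7 + 2*c))
t(G, F) = 284 + 121*F*G (t(G, F) = 121*F*G + 284 = 284 + 121*F*G)
t(-96, 505) + q(-236) = (284 + 121*505*(-96)) + (328 - 236)/(-7 + 2*(-236)) = (284 - 5866080) + 92/(-7 - 472) = -5865796 + 92/(-479) = -5865796 - 1/479*92 = -5865796 - 92/479 = -2809716376/479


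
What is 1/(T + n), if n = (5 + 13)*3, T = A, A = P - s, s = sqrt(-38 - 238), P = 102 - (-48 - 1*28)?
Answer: 58/13525 + I*sqrt(69)/27050 ≈ 0.0042884 + 0.00030708*I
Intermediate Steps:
P = 178 (P = 102 - (-48 - 28) = 102 - 1*(-76) = 102 + 76 = 178)
s = 2*I*sqrt(69) (s = sqrt(-276) = 2*I*sqrt(69) ≈ 16.613*I)
A = 178 - 2*I*sqrt(69) ≈ 178.0 - 16.613*I
T = 178 - 2*I*sqrt(69) ≈ 178.0 - 16.613*I
n = 54 (n = 18*3 = 54)
1/(T + n) = 1/((178 - 2*I*sqrt(69)) + 54) = 1/(232 - 2*I*sqrt(69))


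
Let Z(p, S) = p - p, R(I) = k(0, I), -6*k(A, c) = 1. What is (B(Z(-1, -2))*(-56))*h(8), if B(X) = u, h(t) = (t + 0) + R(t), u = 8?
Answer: -10528/3 ≈ -3509.3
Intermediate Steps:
k(A, c) = -⅙ (k(A, c) = -⅙*1 = -⅙)
R(I) = -⅙
Z(p, S) = 0
h(t) = -⅙ + t (h(t) = (t + 0) - ⅙ = t - ⅙ = -⅙ + t)
B(X) = 8
(B(Z(-1, -2))*(-56))*h(8) = (8*(-56))*(-⅙ + 8) = -448*47/6 = -10528/3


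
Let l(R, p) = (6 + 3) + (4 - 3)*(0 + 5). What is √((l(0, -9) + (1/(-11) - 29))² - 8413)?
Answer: I*√990417/11 ≈ 90.472*I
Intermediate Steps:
l(R, p) = 14 (l(R, p) = 9 + 1*5 = 9 + 5 = 14)
√((l(0, -9) + (1/(-11) - 29))² - 8413) = √((14 + (1/(-11) - 29))² - 8413) = √((14 + (-1/11 - 29))² - 8413) = √((14 - 320/11)² - 8413) = √((-166/11)² - 8413) = √(27556/121 - 8413) = √(-990417/121) = I*√990417/11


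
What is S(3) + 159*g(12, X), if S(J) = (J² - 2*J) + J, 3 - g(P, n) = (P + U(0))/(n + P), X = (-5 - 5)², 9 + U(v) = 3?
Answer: 26571/56 ≈ 474.48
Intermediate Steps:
U(v) = -6 (U(v) = -9 + 3 = -6)
X = 100 (X = (-10)² = 100)
g(P, n) = 3 - (-6 + P)/(P + n) (g(P, n) = 3 - (P - 6)/(n + P) = 3 - (-6 + P)/(P + n))
S(J) = J² - J
S(3) + 159*g(12, X) = 3*(-1 + 3) + 159*((6 + 2*12 + 3*100)/(12 + 100)) = 3*2 + 159*((6 + 24 + 300)/112) = 6 + 159*((1/112)*330) = 6 + 159*(165/56) = 6 + 26235/56 = 26571/56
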